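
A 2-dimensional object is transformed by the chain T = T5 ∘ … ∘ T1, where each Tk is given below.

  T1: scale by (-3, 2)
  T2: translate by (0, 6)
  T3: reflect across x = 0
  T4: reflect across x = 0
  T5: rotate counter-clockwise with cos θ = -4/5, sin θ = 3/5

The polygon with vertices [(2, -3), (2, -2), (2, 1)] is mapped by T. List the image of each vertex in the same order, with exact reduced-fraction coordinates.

image vertices: (24/5, -18/5), (18/5, -26/5), (0, -10)

T1 scale by (-3, 2): (2, -3) → (-6, -6); (2, -2) → (-6, -4); (2, 1) → (-6, 2)
T2 translate by (0, 6): (-6, -6) → (-6, 0); (-6, -4) → (-6, 2); (-6, 2) → (-6, 8)
T3 reflect across x = 0: (-6, 0) → (6, 0); (-6, 2) → (6, 2); (-6, 8) → (6, 8)
T4 reflect across x = 0: (6, 0) → (-6, 0); (6, 2) → (-6, 2); (6, 8) → (-6, 8)
T5 rotate counter-clockwise with cos θ = -4/5, sin θ = 3/5: (-6, 0) → (24/5, -18/5); (-6, 2) → (18/5, -26/5); (-6, 8) → (0, -10)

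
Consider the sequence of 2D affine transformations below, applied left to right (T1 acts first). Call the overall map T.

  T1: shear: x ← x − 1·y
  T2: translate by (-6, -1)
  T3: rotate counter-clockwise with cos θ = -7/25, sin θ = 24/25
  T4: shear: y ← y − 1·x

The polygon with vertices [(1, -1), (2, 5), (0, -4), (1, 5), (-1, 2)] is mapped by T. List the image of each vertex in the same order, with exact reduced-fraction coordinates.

T1 shear: x ← x − 1·y: (1, -1) → (2, -1); (2, 5) → (-3, 5); (0, -4) → (4, -4); (1, 5) → (-4, 5); (-1, 2) → (-3, 2)
T2 translate by (-6, -1): (2, -1) → (-4, -2); (-3, 5) → (-9, 4); (4, -4) → (-2, -5); (-4, 5) → (-10, 4); (-3, 2) → (-9, 1)
T3 rotate counter-clockwise with cos θ = -7/25, sin θ = 24/25: (-4, -2) → (76/25, -82/25); (-9, 4) → (-33/25, -244/25); (-2, -5) → (134/25, -13/25); (-10, 4) → (-26/25, -268/25); (-9, 1) → (39/25, -223/25)
T4 shear: y ← y − 1·x: (76/25, -82/25) → (76/25, -158/25); (-33/25, -244/25) → (-33/25, -211/25); (134/25, -13/25) → (134/25, -147/25); (-26/25, -268/25) → (-26/25, -242/25); (39/25, -223/25) → (39/25, -262/25)

image vertices: (76/25, -158/25), (-33/25, -211/25), (134/25, -147/25), (-26/25, -242/25), (39/25, -262/25)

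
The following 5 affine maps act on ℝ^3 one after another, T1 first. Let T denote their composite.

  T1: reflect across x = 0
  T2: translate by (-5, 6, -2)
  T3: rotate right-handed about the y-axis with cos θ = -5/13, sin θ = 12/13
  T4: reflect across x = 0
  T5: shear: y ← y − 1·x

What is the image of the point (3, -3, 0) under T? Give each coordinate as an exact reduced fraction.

T1 reflect across x = 0: (3, -3, 0) → (-3, -3, 0)
T2 translate by (-5, 6, -2): (-3, -3, 0) → (-8, 3, -2)
T3 rotate right-handed about the y-axis with cos θ = -5/13, sin θ = 12/13: (-8, 3, -2) → (16/13, 3, 106/13)
T4 reflect across x = 0: (16/13, 3, 106/13) → (-16/13, 3, 106/13)
T5 shear: y ← y − 1·x: (-16/13, 3, 106/13) → (-16/13, 55/13, 106/13)

T(p) = (-16/13, 55/13, 106/13)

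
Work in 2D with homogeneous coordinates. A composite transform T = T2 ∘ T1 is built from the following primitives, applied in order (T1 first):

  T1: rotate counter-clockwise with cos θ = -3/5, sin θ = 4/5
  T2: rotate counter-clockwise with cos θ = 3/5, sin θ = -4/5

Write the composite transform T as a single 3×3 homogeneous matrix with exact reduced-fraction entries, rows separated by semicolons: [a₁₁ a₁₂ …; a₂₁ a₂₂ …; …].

T1 = [-3/5 -4/5 0; 4/5 -3/5 0; 0 0 1]
T2·T1 = [7/25 -24/25 0; 24/25 7/25 0; 0 0 1]

T = [7/25 -24/25 0; 24/25 7/25 0; 0 0 1]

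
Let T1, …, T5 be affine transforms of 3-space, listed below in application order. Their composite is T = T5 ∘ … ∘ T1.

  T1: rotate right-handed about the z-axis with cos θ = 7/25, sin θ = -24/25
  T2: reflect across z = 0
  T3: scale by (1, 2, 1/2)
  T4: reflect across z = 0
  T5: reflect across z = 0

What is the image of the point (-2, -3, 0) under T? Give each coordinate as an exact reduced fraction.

T(p) = (-86/25, 54/25, 0)

T1 rotate right-handed about the z-axis with cos θ = 7/25, sin θ = -24/25: (-2, -3, 0) → (-86/25, 27/25, 0)
T2 reflect across z = 0: (-86/25, 27/25, 0) → (-86/25, 27/25, 0)
T3 scale by (1, 2, 1/2): (-86/25, 27/25, 0) → (-86/25, 54/25, 0)
T4 reflect across z = 0: (-86/25, 54/25, 0) → (-86/25, 54/25, 0)
T5 reflect across z = 0: (-86/25, 54/25, 0) → (-86/25, 54/25, 0)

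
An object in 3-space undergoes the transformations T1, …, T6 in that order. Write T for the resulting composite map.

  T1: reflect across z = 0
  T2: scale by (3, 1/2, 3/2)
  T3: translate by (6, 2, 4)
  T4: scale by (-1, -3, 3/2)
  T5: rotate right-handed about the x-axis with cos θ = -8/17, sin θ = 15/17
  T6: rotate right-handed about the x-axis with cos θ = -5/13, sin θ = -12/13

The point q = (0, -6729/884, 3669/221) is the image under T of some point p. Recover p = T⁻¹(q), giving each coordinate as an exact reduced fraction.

p = (-2, 0, -5)

T1 = [1 0 0 0; 0 1 0 0; 0 0 -1 0; 0 0 0 1]
T2·T1 = [3 0 0 0; 0 1/2 0 0; 0 0 -3/2 0; 0 0 0 1]
T3·…·T1 = [3 0 0 6; 0 1/2 0 2; 0 0 -3/2 4; 0 0 0 1]
T4·…·T1 = [-3 0 0 -6; 0 -3/2 0 -6; 0 0 -9/4 6; 0 0 0 1]
T5·…·T1 = [-3 0 0 -6; 0 12/17 135/68 -42/17; 0 -45/34 18/17 -138/17; 0 0 0 1]
T6·…·T1 = [-3 0 0 -6; 0 -330/221 189/884 -1446/221; 0 -63/442 -495/221 1194/221; 0 0 0 1]
det M = -81/8; M⁻¹ = [-1/3 0 0 -2; 0 -440/663 -14/221 -4; 0 28/663 -880/1989 8/3; 0 0 0 1]
M⁻¹ · (0, -6729/884, 3669/221)ᵀ = (-2, 0, -5)ᵀ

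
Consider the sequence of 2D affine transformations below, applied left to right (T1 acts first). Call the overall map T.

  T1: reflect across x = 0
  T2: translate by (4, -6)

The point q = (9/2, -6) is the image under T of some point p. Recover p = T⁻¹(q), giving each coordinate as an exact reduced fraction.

T1 = [-1 0 0; 0 1 0; 0 0 1]
T2·T1 = [-1 0 4; 0 1 -6; 0 0 1]
det M = -1; M⁻¹ = [-1 0 4; 0 1 6; 0 0 1]
M⁻¹ · (9/2, -6)ᵀ = (-1/2, 0)ᵀ

p = (-1/2, 0)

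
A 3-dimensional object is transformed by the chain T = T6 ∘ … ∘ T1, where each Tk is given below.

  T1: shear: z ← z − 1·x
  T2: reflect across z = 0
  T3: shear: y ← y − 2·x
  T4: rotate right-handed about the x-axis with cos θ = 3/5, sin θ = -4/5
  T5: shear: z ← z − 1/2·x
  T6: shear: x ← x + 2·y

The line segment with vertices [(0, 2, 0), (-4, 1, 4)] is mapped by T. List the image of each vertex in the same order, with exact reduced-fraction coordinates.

image vertices: (12/5, 6/5, -8/5), (-6, -1, -10)

T1 shear: z ← z − 1·x: (0, 2, 0) → (0, 2, 0); (-4, 1, 4) → (-4, 1, 8)
T2 reflect across z = 0: (0, 2, 0) → (0, 2, 0); (-4, 1, 8) → (-4, 1, -8)
T3 shear: y ← y − 2·x: (0, 2, 0) → (0, 2, 0); (-4, 1, -8) → (-4, 9, -8)
T4 rotate right-handed about the x-axis with cos θ = 3/5, sin θ = -4/5: (0, 2, 0) → (0, 6/5, -8/5); (-4, 9, -8) → (-4, -1, -12)
T5 shear: z ← z − 1/2·x: (0, 6/5, -8/5) → (0, 6/5, -8/5); (-4, -1, -12) → (-4, -1, -10)
T6 shear: x ← x + 2·y: (0, 6/5, -8/5) → (12/5, 6/5, -8/5); (-4, -1, -10) → (-6, -1, -10)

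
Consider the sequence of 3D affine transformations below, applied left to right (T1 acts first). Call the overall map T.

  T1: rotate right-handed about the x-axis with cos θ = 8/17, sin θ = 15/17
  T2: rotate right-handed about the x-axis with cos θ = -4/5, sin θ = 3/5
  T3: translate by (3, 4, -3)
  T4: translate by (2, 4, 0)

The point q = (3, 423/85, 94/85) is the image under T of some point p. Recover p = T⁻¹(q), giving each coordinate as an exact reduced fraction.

p = (-2, 1, -5)

T1 = [1 0 0 0; 0 8/17 -15/17 0; 0 15/17 8/17 0; 0 0 0 1]
T2·T1 = [1 0 0 0; 0 -77/85 36/85 0; 0 -36/85 -77/85 0; 0 0 0 1]
T3·…·T1 = [1 0 0 3; 0 -77/85 36/85 4; 0 -36/85 -77/85 -3; 0 0 0 1]
T4·…·T1 = [1 0 0 5; 0 -77/85 36/85 8; 0 -36/85 -77/85 -3; 0 0 0 1]
det M = 1; M⁻¹ = [1 0 0 -5; 0 -77/85 -36/85 508/85; 0 36/85 -77/85 -519/85; 0 0 0 1]
M⁻¹ · (3, 423/85, 94/85)ᵀ = (-2, 1, -5)ᵀ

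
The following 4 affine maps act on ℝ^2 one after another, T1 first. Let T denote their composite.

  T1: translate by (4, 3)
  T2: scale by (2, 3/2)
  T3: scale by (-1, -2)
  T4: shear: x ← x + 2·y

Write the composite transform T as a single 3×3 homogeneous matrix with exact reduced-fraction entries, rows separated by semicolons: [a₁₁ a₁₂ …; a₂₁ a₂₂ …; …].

T1 = [1 0 4; 0 1 3; 0 0 1]
T2·T1 = [2 0 8; 0 3/2 9/2; 0 0 1]
T3·…·T1 = [-2 0 -8; 0 -3 -9; 0 0 1]
T4·…·T1 = [-2 -6 -26; 0 -3 -9; 0 0 1]

T = [-2 -6 -26; 0 -3 -9; 0 0 1]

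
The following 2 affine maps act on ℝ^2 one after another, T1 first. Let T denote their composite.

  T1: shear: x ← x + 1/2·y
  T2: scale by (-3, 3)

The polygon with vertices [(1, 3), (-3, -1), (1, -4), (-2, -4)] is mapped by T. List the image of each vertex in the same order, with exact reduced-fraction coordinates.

T1 shear: x ← x + 1/2·y: (1, 3) → (5/2, 3); (-3, -1) → (-7/2, -1); (1, -4) → (-1, -4); (-2, -4) → (-4, -4)
T2 scale by (-3, 3): (5/2, 3) → (-15/2, 9); (-7/2, -1) → (21/2, -3); (-1, -4) → (3, -12); (-4, -4) → (12, -12)

image vertices: (-15/2, 9), (21/2, -3), (3, -12), (12, -12)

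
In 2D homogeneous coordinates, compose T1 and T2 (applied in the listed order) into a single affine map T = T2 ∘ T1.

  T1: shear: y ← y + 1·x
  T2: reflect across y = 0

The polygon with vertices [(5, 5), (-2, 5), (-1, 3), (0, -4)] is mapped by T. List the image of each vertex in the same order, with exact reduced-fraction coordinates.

T1 shear: y ← y + 1·x: (5, 5) → (5, 10); (-2, 5) → (-2, 3); (-1, 3) → (-1, 2); (0, -4) → (0, -4)
T2 reflect across y = 0: (5, 10) → (5, -10); (-2, 3) → (-2, -3); (-1, 2) → (-1, -2); (0, -4) → (0, 4)

image vertices: (5, -10), (-2, -3), (-1, -2), (0, 4)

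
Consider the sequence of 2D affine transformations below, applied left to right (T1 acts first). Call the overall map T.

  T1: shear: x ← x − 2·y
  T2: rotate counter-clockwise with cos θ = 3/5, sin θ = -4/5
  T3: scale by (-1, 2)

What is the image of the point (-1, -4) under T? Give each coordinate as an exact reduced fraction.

T(p) = (-1, -16)

T1 shear: x ← x − 2·y: (-1, -4) → (7, -4)
T2 rotate counter-clockwise with cos θ = 3/5, sin θ = -4/5: (7, -4) → (1, -8)
T3 scale by (-1, 2): (1, -8) → (-1, -16)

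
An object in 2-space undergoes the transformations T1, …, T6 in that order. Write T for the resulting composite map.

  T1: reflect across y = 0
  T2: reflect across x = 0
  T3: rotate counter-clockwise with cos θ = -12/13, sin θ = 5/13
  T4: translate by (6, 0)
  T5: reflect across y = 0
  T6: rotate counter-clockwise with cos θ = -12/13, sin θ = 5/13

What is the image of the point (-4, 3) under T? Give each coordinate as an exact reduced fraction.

T1 reflect across y = 0: (-4, 3) → (-4, -3)
T2 reflect across x = 0: (-4, -3) → (4, -3)
T3 rotate counter-clockwise with cos θ = -12/13, sin θ = 5/13: (4, -3) → (-33/13, 56/13)
T4 translate by (6, 0): (-33/13, 56/13) → (45/13, 56/13)
T5 reflect across y = 0: (45/13, 56/13) → (45/13, -56/13)
T6 rotate counter-clockwise with cos θ = -12/13, sin θ = 5/13: (45/13, -56/13) → (-20/13, 69/13)

T(p) = (-20/13, 69/13)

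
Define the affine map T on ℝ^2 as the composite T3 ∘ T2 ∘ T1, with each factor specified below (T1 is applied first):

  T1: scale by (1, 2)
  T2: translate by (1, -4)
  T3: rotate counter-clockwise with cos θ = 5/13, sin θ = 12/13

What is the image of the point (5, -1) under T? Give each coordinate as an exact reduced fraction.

T1 scale by (1, 2): (5, -1) → (5, -2)
T2 translate by (1, -4): (5, -2) → (6, -6)
T3 rotate counter-clockwise with cos θ = 5/13, sin θ = 12/13: (6, -6) → (102/13, 42/13)

T(p) = (102/13, 42/13)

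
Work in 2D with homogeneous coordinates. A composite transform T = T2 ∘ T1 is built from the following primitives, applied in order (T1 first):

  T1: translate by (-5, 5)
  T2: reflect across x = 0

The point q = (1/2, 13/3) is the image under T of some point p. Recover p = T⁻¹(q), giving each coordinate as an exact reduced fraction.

p = (9/2, -2/3)

T1 = [1 0 -5; 0 1 5; 0 0 1]
T2·T1 = [-1 0 5; 0 1 5; 0 0 1]
det M = -1; M⁻¹ = [-1 0 5; 0 1 -5; 0 0 1]
M⁻¹ · (1/2, 13/3)ᵀ = (9/2, -2/3)ᵀ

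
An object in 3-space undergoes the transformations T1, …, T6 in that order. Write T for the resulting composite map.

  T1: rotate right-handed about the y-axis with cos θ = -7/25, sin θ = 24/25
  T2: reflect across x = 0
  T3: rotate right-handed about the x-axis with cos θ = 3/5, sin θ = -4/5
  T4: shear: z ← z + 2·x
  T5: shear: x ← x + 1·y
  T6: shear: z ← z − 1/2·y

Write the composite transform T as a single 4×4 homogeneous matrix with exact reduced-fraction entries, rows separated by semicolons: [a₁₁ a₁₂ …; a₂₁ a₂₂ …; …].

T = [-61/125 3/5 -148/125 0; -96/125 3/5 -28/125 0; 46/125 -11/10 -247/125 0; 0 0 0 1]

T1 = [-7/25 0 24/25 0; 0 1 0 0; -24/25 0 -7/25 0; 0 0 0 1]
T2·T1 = [7/25 0 -24/25 0; 0 1 0 0; -24/25 0 -7/25 0; 0 0 0 1]
T3·…·T1 = [7/25 0 -24/25 0; -96/125 3/5 -28/125 0; -72/125 -4/5 -21/125 0; 0 0 0 1]
T4·…·T1 = [7/25 0 -24/25 0; -96/125 3/5 -28/125 0; -2/125 -4/5 -261/125 0; 0 0 0 1]
T5·…·T1 = [-61/125 3/5 -148/125 0; -96/125 3/5 -28/125 0; -2/125 -4/5 -261/125 0; 0 0 0 1]
T6·…·T1 = [-61/125 3/5 -148/125 0; -96/125 3/5 -28/125 0; 46/125 -11/10 -247/125 0; 0 0 0 1]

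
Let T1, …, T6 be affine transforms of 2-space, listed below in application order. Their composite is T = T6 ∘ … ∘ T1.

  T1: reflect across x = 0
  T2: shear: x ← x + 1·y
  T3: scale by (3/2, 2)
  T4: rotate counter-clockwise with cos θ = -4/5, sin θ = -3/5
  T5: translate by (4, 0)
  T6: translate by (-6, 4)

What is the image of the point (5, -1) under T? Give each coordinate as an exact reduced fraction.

T1 reflect across x = 0: (5, -1) → (-5, -1)
T2 shear: x ← x + 1·y: (-5, -1) → (-6, -1)
T3 scale by (3/2, 2): (-6, -1) → (-9, -2)
T4 rotate counter-clockwise with cos θ = -4/5, sin θ = -3/5: (-9, -2) → (6, 7)
T5 translate by (4, 0): (6, 7) → (10, 7)
T6 translate by (-6, 4): (10, 7) → (4, 11)

T(p) = (4, 11)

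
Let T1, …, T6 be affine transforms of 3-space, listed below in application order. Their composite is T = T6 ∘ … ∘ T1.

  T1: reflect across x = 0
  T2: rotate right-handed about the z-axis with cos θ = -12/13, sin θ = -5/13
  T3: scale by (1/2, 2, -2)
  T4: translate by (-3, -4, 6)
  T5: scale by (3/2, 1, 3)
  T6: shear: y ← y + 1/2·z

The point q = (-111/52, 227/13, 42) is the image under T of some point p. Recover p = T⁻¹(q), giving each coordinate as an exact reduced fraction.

T1 = [-1 0 0 0; 0 1 0 0; 0 0 1 0; 0 0 0 1]
T2·T1 = [12/13 5/13 0 0; 5/13 -12/13 0 0; 0 0 1 0; 0 0 0 1]
T3·…·T1 = [6/13 5/26 0 0; 10/13 -24/13 0 0; 0 0 -2 0; 0 0 0 1]
T4·…·T1 = [6/13 5/26 0 -3; 10/13 -24/13 0 -4; 0 0 -2 6; 0 0 0 1]
T5·…·T1 = [9/13 15/52 0 -9/2; 10/13 -24/13 0 -4; 0 0 -6 18; 0 0 0 1]
T6·…·T1 = [9/13 15/52 0 -9/2; 10/13 -24/13 -3 5; 0 0 -6 18; 0 0 0 1]
det M = 9; M⁻¹ = [16/13 5/26 -5/52 82/13; 20/39 -6/13 3/13 6/13; 0 0 -1/6 3; 0 0 0 1]
M⁻¹ · (-111/52, 227/13, 42)ᵀ = (3, 1, -4)ᵀ

p = (3, 1, -4)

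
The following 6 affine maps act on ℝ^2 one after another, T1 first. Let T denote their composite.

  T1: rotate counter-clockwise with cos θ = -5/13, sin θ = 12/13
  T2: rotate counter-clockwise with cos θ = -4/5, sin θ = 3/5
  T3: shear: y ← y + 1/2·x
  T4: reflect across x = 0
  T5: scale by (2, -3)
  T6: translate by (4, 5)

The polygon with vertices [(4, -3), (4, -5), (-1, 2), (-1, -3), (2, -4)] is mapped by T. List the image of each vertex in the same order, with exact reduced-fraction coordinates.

image vertices: (766/65, 2633/130), (1018/65, 2819/130), (-24/65, 19/65), (606/65, 503/130), (828/65, 937/65)

T1 rotate counter-clockwise with cos θ = -5/13, sin θ = 12/13: (4, -3) → (16/13, 63/13); (4, -5) → (40/13, 73/13); (-1, 2) → (-19/13, -22/13); (-1, -3) → (41/13, 3/13); (2, -4) → (38/13, 44/13)
T2 rotate counter-clockwise with cos θ = -4/5, sin θ = 3/5: (16/13, 63/13) → (-253/65, -204/65); (40/13, 73/13) → (-379/65, -172/65); (-19/13, -22/13) → (142/65, 31/65); (41/13, 3/13) → (-173/65, 111/65); (38/13, 44/13) → (-284/65, -62/65)
T3 shear: y ← y + 1/2·x: (-253/65, -204/65) → (-253/65, -661/130); (-379/65, -172/65) → (-379/65, -723/130); (142/65, 31/65) → (142/65, 102/65); (-173/65, 111/65) → (-173/65, 49/130); (-284/65, -62/65) → (-284/65, -204/65)
T4 reflect across x = 0: (-253/65, -661/130) → (253/65, -661/130); (-379/65, -723/130) → (379/65, -723/130); (142/65, 102/65) → (-142/65, 102/65); (-173/65, 49/130) → (173/65, 49/130); (-284/65, -204/65) → (284/65, -204/65)
T5 scale by (2, -3): (253/65, -661/130) → (506/65, 1983/130); (379/65, -723/130) → (758/65, 2169/130); (-142/65, 102/65) → (-284/65, -306/65); (173/65, 49/130) → (346/65, -147/130); (284/65, -204/65) → (568/65, 612/65)
T6 translate by (4, 5): (506/65, 1983/130) → (766/65, 2633/130); (758/65, 2169/130) → (1018/65, 2819/130); (-284/65, -306/65) → (-24/65, 19/65); (346/65, -147/130) → (606/65, 503/130); (568/65, 612/65) → (828/65, 937/65)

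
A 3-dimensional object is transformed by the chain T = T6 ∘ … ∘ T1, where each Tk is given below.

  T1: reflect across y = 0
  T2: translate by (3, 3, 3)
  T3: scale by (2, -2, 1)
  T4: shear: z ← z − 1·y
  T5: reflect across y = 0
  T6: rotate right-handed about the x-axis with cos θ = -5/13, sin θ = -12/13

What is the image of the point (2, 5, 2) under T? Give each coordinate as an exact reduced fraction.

T1 reflect across y = 0: (2, 5, 2) → (2, -5, 2)
T2 translate by (3, 3, 3): (2, -5, 2) → (5, -2, 5)
T3 scale by (2, -2, 1): (5, -2, 5) → (10, 4, 5)
T4 shear: z ← z − 1·y: (10, 4, 5) → (10, 4, 1)
T5 reflect across y = 0: (10, 4, 1) → (10, -4, 1)
T6 rotate right-handed about the x-axis with cos θ = -5/13, sin θ = -12/13: (10, -4, 1) → (10, 32/13, 43/13)

T(p) = (10, 32/13, 43/13)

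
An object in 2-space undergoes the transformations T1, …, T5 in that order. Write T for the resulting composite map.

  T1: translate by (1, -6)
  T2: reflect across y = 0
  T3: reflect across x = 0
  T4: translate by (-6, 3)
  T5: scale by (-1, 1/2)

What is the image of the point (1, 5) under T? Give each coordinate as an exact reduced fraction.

T1 translate by (1, -6): (1, 5) → (2, -1)
T2 reflect across y = 0: (2, -1) → (2, 1)
T3 reflect across x = 0: (2, 1) → (-2, 1)
T4 translate by (-6, 3): (-2, 1) → (-8, 4)
T5 scale by (-1, 1/2): (-8, 4) → (8, 2)

T(p) = (8, 2)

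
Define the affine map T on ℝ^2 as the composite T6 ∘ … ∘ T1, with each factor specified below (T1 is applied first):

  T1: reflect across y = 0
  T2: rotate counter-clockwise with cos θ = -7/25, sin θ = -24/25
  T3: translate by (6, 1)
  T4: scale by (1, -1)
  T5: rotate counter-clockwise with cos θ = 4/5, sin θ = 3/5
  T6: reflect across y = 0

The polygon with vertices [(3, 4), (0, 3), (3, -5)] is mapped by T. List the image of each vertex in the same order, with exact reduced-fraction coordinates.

T1 reflect across y = 0: (3, 4) → (3, -4); (0, 3) → (0, -3); (3, -5) → (3, 5)
T2 rotate counter-clockwise with cos θ = -7/25, sin θ = -24/25: (3, -4) → (-117/25, -44/25); (0, -3) → (-72/25, 21/25); (3, 5) → (99/25, -107/25)
T3 translate by (6, 1): (-117/25, -44/25) → (33/25, -19/25); (-72/25, 21/25) → (78/25, 46/25); (99/25, -107/25) → (249/25, -82/25)
T4 scale by (1, -1): (33/25, -19/25) → (33/25, 19/25); (78/25, 46/25) → (78/25, -46/25); (249/25, -82/25) → (249/25, 82/25)
T5 rotate counter-clockwise with cos θ = 4/5, sin θ = 3/5: (33/25, 19/25) → (3/5, 7/5); (78/25, -46/25) → (18/5, 2/5); (249/25, 82/25) → (6, 43/5)
T6 reflect across y = 0: (3/5, 7/5) → (3/5, -7/5); (18/5, 2/5) → (18/5, -2/5); (6, 43/5) → (6, -43/5)

image vertices: (3/5, -7/5), (18/5, -2/5), (6, -43/5)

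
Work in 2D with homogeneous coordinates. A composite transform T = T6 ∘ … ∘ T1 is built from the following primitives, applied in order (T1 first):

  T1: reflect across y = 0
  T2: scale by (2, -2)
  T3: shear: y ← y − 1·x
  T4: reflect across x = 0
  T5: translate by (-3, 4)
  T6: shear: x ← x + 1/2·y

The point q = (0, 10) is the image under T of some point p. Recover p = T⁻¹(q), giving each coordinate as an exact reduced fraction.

T1 = [1 0 0; 0 -1 0; 0 0 1]
T2·T1 = [2 0 0; 0 2 0; 0 0 1]
T3·…·T1 = [2 0 0; -2 2 0; 0 0 1]
T4·…·T1 = [-2 0 0; -2 2 0; 0 0 1]
T5·…·T1 = [-2 0 -3; -2 2 4; 0 0 1]
T6·…·T1 = [-3 1 -1; -2 2 4; 0 0 1]
det M = -4; M⁻¹ = [-1/2 1/4 -3/2; -1/2 3/4 -7/2; 0 0 1]
M⁻¹ · (0, 10)ᵀ = (1, 4)ᵀ

p = (1, 4)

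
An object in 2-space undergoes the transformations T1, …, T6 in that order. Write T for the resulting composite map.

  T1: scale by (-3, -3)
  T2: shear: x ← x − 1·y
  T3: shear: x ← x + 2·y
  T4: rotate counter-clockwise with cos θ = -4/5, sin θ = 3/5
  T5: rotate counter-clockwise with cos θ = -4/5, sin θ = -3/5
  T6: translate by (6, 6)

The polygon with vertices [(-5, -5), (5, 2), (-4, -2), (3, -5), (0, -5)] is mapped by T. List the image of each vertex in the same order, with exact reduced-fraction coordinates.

image vertices: (36, 21), (-15, 0), (24, 12), (12, 21), (21, 21)

T1 scale by (-3, -3): (-5, -5) → (15, 15); (5, 2) → (-15, -6); (-4, -2) → (12, 6); (3, -5) → (-9, 15); (0, -5) → (0, 15)
T2 shear: x ← x − 1·y: (15, 15) → (0, 15); (-15, -6) → (-9, -6); (12, 6) → (6, 6); (-9, 15) → (-24, 15); (0, 15) → (-15, 15)
T3 shear: x ← x + 2·y: (0, 15) → (30, 15); (-9, -6) → (-21, -6); (6, 6) → (18, 6); (-24, 15) → (6, 15); (-15, 15) → (15, 15)
T4 rotate counter-clockwise with cos θ = -4/5, sin θ = 3/5: (30, 15) → (-33, 6); (-21, -6) → (102/5, -39/5); (18, 6) → (-18, 6); (6, 15) → (-69/5, -42/5); (15, 15) → (-21, -3)
T5 rotate counter-clockwise with cos θ = -4/5, sin θ = -3/5: (-33, 6) → (30, 15); (102/5, -39/5) → (-21, -6); (-18, 6) → (18, 6); (-69/5, -42/5) → (6, 15); (-21, -3) → (15, 15)
T6 translate by (6, 6): (30, 15) → (36, 21); (-21, -6) → (-15, 0); (18, 6) → (24, 12); (6, 15) → (12, 21); (15, 15) → (21, 21)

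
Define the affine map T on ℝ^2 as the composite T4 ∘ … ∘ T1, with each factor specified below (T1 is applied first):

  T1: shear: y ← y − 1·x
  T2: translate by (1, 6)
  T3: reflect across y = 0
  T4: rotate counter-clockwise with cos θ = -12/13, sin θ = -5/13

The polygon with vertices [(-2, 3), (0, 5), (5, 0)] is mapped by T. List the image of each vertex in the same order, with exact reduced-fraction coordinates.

T1 shear: y ← y − 1·x: (-2, 3) → (-2, 5); (0, 5) → (0, 5); (5, 0) → (5, -5)
T2 translate by (1, 6): (-2, 5) → (-1, 11); (0, 5) → (1, 11); (5, -5) → (6, 1)
T3 reflect across y = 0: (-1, 11) → (-1, -11); (1, 11) → (1, -11); (6, 1) → (6, -1)
T4 rotate counter-clockwise with cos θ = -12/13, sin θ = -5/13: (-1, -11) → (-43/13, 137/13); (1, -11) → (-67/13, 127/13); (6, -1) → (-77/13, -18/13)

image vertices: (-43/13, 137/13), (-67/13, 127/13), (-77/13, -18/13)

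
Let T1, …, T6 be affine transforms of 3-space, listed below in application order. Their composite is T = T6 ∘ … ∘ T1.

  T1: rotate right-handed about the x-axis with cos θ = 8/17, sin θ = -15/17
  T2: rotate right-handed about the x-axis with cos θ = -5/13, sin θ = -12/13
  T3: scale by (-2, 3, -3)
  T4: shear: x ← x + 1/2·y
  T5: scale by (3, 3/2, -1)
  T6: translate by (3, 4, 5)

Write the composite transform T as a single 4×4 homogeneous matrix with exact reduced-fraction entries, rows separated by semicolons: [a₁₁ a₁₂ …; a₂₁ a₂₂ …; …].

T = [-6 -990/221 189/442 3; 0 -990/221 189/442 4; 0 -63/221 -660/221 5; 0 0 0 1]

T1 = [1 0 0 0; 0 8/17 15/17 0; 0 -15/17 8/17 0; 0 0 0 1]
T2·T1 = [1 0 0 0; 0 -220/221 21/221 0; 0 -21/221 -220/221 0; 0 0 0 1]
T3·…·T1 = [-2 0 0 0; 0 -660/221 63/221 0; 0 63/221 660/221 0; 0 0 0 1]
T4·…·T1 = [-2 -330/221 63/442 0; 0 -660/221 63/221 0; 0 63/221 660/221 0; 0 0 0 1]
T5·…·T1 = [-6 -990/221 189/442 0; 0 -990/221 189/442 0; 0 -63/221 -660/221 0; 0 0 0 1]
T6·…·T1 = [-6 -990/221 189/442 3; 0 -990/221 189/442 4; 0 -63/221 -660/221 5; 0 0 0 1]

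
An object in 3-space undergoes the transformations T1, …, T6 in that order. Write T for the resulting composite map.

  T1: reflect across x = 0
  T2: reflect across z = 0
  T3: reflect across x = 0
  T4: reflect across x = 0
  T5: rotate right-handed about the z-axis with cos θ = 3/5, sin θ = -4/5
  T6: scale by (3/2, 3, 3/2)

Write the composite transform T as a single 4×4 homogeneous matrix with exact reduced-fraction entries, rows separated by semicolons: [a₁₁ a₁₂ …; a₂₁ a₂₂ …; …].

T1 = [-1 0 0 0; 0 1 0 0; 0 0 1 0; 0 0 0 1]
T2·T1 = [-1 0 0 0; 0 1 0 0; 0 0 -1 0; 0 0 0 1]
T3·…·T1 = [1 0 0 0; 0 1 0 0; 0 0 -1 0; 0 0 0 1]
T4·…·T1 = [-1 0 0 0; 0 1 0 0; 0 0 -1 0; 0 0 0 1]
T5·…·T1 = [-3/5 4/5 0 0; 4/5 3/5 0 0; 0 0 -1 0; 0 0 0 1]
T6·…·T1 = [-9/10 6/5 0 0; 12/5 9/5 0 0; 0 0 -3/2 0; 0 0 0 1]

T = [-9/10 6/5 0 0; 12/5 9/5 0 0; 0 0 -3/2 0; 0 0 0 1]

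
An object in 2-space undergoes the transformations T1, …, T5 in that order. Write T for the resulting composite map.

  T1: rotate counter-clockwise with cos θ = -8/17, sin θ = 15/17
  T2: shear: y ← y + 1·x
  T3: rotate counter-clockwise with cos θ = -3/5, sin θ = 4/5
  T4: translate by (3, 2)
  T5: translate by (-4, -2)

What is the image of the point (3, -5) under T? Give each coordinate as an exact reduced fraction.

T1 rotate counter-clockwise with cos θ = -8/17, sin θ = 15/17: (3, -5) → (3, 5)
T2 shear: y ← y + 1·x: (3, 5) → (3, 8)
T3 rotate counter-clockwise with cos θ = -3/5, sin θ = 4/5: (3, 8) → (-41/5, -12/5)
T4 translate by (3, 2): (-41/5, -12/5) → (-26/5, -2/5)
T5 translate by (-4, -2): (-26/5, -2/5) → (-46/5, -12/5)

T(p) = (-46/5, -12/5)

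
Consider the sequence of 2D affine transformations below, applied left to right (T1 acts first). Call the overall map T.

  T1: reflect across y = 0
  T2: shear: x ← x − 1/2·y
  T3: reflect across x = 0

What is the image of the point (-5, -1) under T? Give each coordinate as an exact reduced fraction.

T(p) = (11/2, 1)

T1 reflect across y = 0: (-5, -1) → (-5, 1)
T2 shear: x ← x − 1/2·y: (-5, 1) → (-11/2, 1)
T3 reflect across x = 0: (-11/2, 1) → (11/2, 1)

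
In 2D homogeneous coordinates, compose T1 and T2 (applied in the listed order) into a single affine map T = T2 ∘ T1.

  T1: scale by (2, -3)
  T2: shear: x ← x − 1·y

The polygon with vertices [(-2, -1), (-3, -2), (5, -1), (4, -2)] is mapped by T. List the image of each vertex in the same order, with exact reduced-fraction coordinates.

T1 scale by (2, -3): (-2, -1) → (-4, 3); (-3, -2) → (-6, 6); (5, -1) → (10, 3); (4, -2) → (8, 6)
T2 shear: x ← x − 1·y: (-4, 3) → (-7, 3); (-6, 6) → (-12, 6); (10, 3) → (7, 3); (8, 6) → (2, 6)

image vertices: (-7, 3), (-12, 6), (7, 3), (2, 6)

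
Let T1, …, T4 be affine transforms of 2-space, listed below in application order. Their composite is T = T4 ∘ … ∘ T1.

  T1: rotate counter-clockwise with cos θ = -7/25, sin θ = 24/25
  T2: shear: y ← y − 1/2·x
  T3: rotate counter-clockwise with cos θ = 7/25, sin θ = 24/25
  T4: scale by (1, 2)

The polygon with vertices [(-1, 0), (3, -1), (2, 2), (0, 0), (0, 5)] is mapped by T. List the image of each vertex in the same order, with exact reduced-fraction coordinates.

image vertices: (709/625, -49/625), (-1839/625, 1229/625), (-1994/625, -2066/625), (0, 0), (-288/125, -1082/125)

T1 rotate counter-clockwise with cos θ = -7/25, sin θ = 24/25: (-1, 0) → (7/25, -24/25); (3, -1) → (3/25, 79/25); (2, 2) → (-62/25, 34/25); (0, 0) → (0, 0); (0, 5) → (-24/5, -7/5)
T2 shear: y ← y − 1/2·x: (7/25, -24/25) → (7/25, -11/10); (3/25, 79/25) → (3/25, 31/10); (-62/25, 34/25) → (-62/25, 13/5); (0, 0) → (0, 0); (-24/5, -7/5) → (-24/5, 1)
T3 rotate counter-clockwise with cos θ = 7/25, sin θ = 24/25: (7/25, -11/10) → (709/625, -49/1250); (3/25, 31/10) → (-1839/625, 1229/1250); (-62/25, 13/5) → (-1994/625, -1033/625); (0, 0) → (0, 0); (-24/5, 1) → (-288/125, -541/125)
T4 scale by (1, 2): (709/625, -49/1250) → (709/625, -49/625); (-1839/625, 1229/1250) → (-1839/625, 1229/625); (-1994/625, -1033/625) → (-1994/625, -2066/625); (0, 0) → (0, 0); (-288/125, -541/125) → (-288/125, -1082/125)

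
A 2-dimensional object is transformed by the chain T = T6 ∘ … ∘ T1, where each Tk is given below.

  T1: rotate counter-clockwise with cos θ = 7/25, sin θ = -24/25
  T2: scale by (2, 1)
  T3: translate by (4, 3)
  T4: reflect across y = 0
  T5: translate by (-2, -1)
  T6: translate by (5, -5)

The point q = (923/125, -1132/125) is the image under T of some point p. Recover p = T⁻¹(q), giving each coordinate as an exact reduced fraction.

T1 = [7/25 24/25 0; -24/25 7/25 0; 0 0 1]
T2·T1 = [14/25 48/25 0; -24/25 7/25 0; 0 0 1]
T3·…·T1 = [14/25 48/25 4; -24/25 7/25 3; 0 0 1]
T4·…·T1 = [14/25 48/25 4; 24/25 -7/25 -3; 0 0 1]
T5·…·T1 = [14/25 48/25 2; 24/25 -7/25 -4; 0 0 1]
T6·…·T1 = [14/25 48/25 7; 24/25 -7/25 -9; 0 0 1]
det M = -2; M⁻¹ = [7/50 24/25 383/50; 12/25 -7/25 -147/25; 0 0 1]
M⁻¹ · (923/125, -1132/125)ᵀ = (0, 1/5)ᵀ

p = (0, 1/5)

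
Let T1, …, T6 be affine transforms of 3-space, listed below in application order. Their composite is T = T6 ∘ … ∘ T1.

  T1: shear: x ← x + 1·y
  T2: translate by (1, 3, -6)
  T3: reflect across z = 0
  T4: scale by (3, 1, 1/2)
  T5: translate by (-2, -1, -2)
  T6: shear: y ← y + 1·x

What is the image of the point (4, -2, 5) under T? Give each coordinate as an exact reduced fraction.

T(p) = (7, 7, -3/2)

T1 shear: x ← x + 1·y: (4, -2, 5) → (2, -2, 5)
T2 translate by (1, 3, -6): (2, -2, 5) → (3, 1, -1)
T3 reflect across z = 0: (3, 1, -1) → (3, 1, 1)
T4 scale by (3, 1, 1/2): (3, 1, 1) → (9, 1, 1/2)
T5 translate by (-2, -1, -2): (9, 1, 1/2) → (7, 0, -3/2)
T6 shear: y ← y + 1·x: (7, 0, -3/2) → (7, 7, -3/2)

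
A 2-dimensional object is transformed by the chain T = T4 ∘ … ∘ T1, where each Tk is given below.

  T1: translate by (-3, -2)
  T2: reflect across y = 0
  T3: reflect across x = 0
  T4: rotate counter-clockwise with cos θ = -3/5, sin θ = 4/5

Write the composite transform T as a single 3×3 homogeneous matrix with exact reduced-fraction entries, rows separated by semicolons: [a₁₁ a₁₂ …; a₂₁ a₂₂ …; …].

T1 = [1 0 -3; 0 1 -2; 0 0 1]
T2·T1 = [1 0 -3; 0 -1 2; 0 0 1]
T3·…·T1 = [-1 0 3; 0 -1 2; 0 0 1]
T4·…·T1 = [3/5 4/5 -17/5; -4/5 3/5 6/5; 0 0 1]

T = [3/5 4/5 -17/5; -4/5 3/5 6/5; 0 0 1]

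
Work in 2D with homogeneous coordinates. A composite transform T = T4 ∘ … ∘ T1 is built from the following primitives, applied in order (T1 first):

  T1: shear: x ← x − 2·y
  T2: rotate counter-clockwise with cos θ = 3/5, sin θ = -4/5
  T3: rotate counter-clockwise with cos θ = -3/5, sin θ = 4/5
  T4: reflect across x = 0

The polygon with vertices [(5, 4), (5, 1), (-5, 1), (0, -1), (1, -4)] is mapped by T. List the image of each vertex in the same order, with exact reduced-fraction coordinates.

T1 shear: x ← x − 2·y: (5, 4) → (-3, 4); (5, 1) → (3, 1); (-5, 1) → (-7, 1); (0, -1) → (2, -1); (1, -4) → (9, -4)
T2 rotate counter-clockwise with cos θ = 3/5, sin θ = -4/5: (-3, 4) → (7/5, 24/5); (3, 1) → (13/5, -9/5); (-7, 1) → (-17/5, 31/5); (2, -1) → (2/5, -11/5); (9, -4) → (11/5, -48/5)
T3 rotate counter-clockwise with cos θ = -3/5, sin θ = 4/5: (7/5, 24/5) → (-117/25, -44/25); (13/5, -9/5) → (-3/25, 79/25); (-17/5, 31/5) → (-73/25, -161/25); (2/5, -11/5) → (38/25, 41/25); (11/5, -48/5) → (159/25, 188/25)
T4 reflect across x = 0: (-117/25, -44/25) → (117/25, -44/25); (-3/25, 79/25) → (3/25, 79/25); (-73/25, -161/25) → (73/25, -161/25); (38/25, 41/25) → (-38/25, 41/25); (159/25, 188/25) → (-159/25, 188/25)

image vertices: (117/25, -44/25), (3/25, 79/25), (73/25, -161/25), (-38/25, 41/25), (-159/25, 188/25)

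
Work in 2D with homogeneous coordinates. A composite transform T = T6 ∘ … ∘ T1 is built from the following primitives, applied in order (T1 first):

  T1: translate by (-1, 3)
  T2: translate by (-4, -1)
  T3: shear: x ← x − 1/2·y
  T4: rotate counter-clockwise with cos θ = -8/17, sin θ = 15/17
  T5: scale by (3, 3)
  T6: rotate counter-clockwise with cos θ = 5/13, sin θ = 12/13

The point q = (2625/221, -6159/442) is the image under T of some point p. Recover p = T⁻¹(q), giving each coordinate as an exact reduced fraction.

T1 = [1 0 -1; 0 1 3; 0 0 1]
T2·T1 = [1 0 -5; 0 1 2; 0 0 1]
T3·…·T1 = [1 -1/2 -6; 0 1 2; 0 0 1]
T4·…·T1 = [-8/17 -11/17 18/17; 15/17 -31/34 -106/17; 0 0 1]
T5·…·T1 = [-24/17 -33/17 54/17; 45/17 -93/34 -318/17; 0 0 1]
T6·…·T1 = [-660/221 393/221 4086/221; -63/221 -1257/442 -942/221; 0 0 1]
det M = 9; M⁻¹ = [-419/1326 -131/663 5; 7/221 -220/663 -2; 0 0 1]
M⁻¹ · (2625/221, -6159/442)ᵀ = (4, 3)ᵀ

p = (4, 3)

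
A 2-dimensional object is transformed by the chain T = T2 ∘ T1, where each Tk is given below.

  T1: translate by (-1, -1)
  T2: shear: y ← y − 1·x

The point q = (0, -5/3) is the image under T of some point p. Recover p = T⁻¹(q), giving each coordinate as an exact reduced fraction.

T1 = [1 0 -1; 0 1 -1; 0 0 1]
T2·T1 = [1 0 -1; -1 1 0; 0 0 1]
det M = 1; M⁻¹ = [1 0 1; 1 1 1; 0 0 1]
M⁻¹ · (0, -5/3)ᵀ = (1, -2/3)ᵀ

p = (1, -2/3)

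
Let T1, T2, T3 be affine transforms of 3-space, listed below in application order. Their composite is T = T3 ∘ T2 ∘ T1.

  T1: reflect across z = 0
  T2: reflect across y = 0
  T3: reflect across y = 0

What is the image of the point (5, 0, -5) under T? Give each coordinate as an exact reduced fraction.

T(p) = (5, 0, 5)

T1 reflect across z = 0: (5, 0, -5) → (5, 0, 5)
T2 reflect across y = 0: (5, 0, 5) → (5, 0, 5)
T3 reflect across y = 0: (5, 0, 5) → (5, 0, 5)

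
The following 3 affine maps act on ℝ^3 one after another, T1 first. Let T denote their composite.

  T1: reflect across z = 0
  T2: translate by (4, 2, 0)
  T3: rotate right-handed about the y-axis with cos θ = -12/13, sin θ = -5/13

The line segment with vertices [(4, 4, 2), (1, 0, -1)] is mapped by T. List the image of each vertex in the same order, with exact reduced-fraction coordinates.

T1 reflect across z = 0: (4, 4, 2) → (4, 4, -2); (1, 0, -1) → (1, 0, 1)
T2 translate by (4, 2, 0): (4, 4, -2) → (8, 6, -2); (1, 0, 1) → (5, 2, 1)
T3 rotate right-handed about the y-axis with cos θ = -12/13, sin θ = -5/13: (8, 6, -2) → (-86/13, 6, 64/13); (5, 2, 1) → (-5, 2, 1)

image vertices: (-86/13, 6, 64/13), (-5, 2, 1)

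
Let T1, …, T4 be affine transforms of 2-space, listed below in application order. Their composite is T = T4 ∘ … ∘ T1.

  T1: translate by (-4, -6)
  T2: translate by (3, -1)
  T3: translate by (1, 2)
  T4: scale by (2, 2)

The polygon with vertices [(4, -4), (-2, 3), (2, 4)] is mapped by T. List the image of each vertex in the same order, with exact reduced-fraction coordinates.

image vertices: (8, -18), (-4, -4), (4, -2)

T1 translate by (-4, -6): (4, -4) → (0, -10); (-2, 3) → (-6, -3); (2, 4) → (-2, -2)
T2 translate by (3, -1): (0, -10) → (3, -11); (-6, -3) → (-3, -4); (-2, -2) → (1, -3)
T3 translate by (1, 2): (3, -11) → (4, -9); (-3, -4) → (-2, -2); (1, -3) → (2, -1)
T4 scale by (2, 2): (4, -9) → (8, -18); (-2, -2) → (-4, -4); (2, -1) → (4, -2)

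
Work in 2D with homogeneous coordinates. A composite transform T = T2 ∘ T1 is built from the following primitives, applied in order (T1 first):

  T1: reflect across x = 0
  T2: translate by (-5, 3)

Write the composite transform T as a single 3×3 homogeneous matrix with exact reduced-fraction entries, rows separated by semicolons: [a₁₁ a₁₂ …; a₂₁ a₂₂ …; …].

T = [-1 0 -5; 0 1 3; 0 0 1]

T1 = [-1 0 0; 0 1 0; 0 0 1]
T2·T1 = [-1 0 -5; 0 1 3; 0 0 1]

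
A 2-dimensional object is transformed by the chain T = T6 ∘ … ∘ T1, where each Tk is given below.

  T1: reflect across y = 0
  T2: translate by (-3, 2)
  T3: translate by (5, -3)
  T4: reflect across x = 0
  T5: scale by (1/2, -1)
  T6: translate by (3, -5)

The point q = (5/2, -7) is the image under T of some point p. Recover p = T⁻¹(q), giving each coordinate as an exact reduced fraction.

T1 = [1 0 0; 0 -1 0; 0 0 1]
T2·T1 = [1 0 -3; 0 -1 2; 0 0 1]
T3·…·T1 = [1 0 2; 0 -1 -1; 0 0 1]
T4·…·T1 = [-1 0 -2; 0 -1 -1; 0 0 1]
T5·…·T1 = [-1/2 0 -1; 0 1 1; 0 0 1]
T6·…·T1 = [-1/2 0 2; 0 1 -4; 0 0 1]
det M = -1/2; M⁻¹ = [-2 0 4; 0 1 4; 0 0 1]
M⁻¹ · (5/2, -7)ᵀ = (-1, -3)ᵀ

p = (-1, -3)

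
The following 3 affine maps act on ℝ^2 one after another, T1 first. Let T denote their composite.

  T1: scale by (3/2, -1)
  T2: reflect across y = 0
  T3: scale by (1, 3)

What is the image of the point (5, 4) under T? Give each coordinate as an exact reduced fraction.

T(p) = (15/2, 12)

T1 scale by (3/2, -1): (5, 4) → (15/2, -4)
T2 reflect across y = 0: (15/2, -4) → (15/2, 4)
T3 scale by (1, 3): (15/2, 4) → (15/2, 12)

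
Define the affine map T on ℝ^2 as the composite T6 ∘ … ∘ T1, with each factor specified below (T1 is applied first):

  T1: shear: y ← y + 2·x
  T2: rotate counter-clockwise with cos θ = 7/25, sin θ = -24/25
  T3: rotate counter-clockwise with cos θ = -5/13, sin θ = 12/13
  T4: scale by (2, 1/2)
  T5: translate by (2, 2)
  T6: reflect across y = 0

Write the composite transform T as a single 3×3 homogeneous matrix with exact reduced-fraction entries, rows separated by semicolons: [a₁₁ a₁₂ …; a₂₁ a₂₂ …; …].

T = [-62/65 -408/325 2; -71/65 -253/650 -2; 0 0 1]

T1 = [1 0 0; 2 1 0; 0 0 1]
T2·T1 = [11/5 24/25 0; -2/5 7/25 0; 0 0 1]
T3·…·T1 = [-31/65 -204/325 0; 142/65 253/325 0; 0 0 1]
T4·…·T1 = [-62/65 -408/325 0; 71/65 253/650 0; 0 0 1]
T5·…·T1 = [-62/65 -408/325 2; 71/65 253/650 2; 0 0 1]
T6·…·T1 = [-62/65 -408/325 2; -71/65 -253/650 -2; 0 0 1]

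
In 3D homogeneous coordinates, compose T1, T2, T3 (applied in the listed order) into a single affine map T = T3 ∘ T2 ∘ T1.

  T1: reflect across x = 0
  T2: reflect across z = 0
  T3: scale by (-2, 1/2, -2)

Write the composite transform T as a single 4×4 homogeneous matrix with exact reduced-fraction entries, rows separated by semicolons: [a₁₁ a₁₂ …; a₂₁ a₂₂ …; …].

T1 = [-1 0 0 0; 0 1 0 0; 0 0 1 0; 0 0 0 1]
T2·T1 = [-1 0 0 0; 0 1 0 0; 0 0 -1 0; 0 0 0 1]
T3·…·T1 = [2 0 0 0; 0 1/2 0 0; 0 0 2 0; 0 0 0 1]

T = [2 0 0 0; 0 1/2 0 0; 0 0 2 0; 0 0 0 1]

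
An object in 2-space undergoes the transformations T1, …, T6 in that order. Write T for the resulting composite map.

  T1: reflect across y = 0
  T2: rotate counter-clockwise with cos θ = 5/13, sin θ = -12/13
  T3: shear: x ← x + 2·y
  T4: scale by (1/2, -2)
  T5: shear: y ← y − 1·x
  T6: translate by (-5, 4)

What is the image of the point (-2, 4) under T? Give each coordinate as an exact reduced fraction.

T(p) = (-90/13, 69/13)

T1 reflect across y = 0: (-2, 4) → (-2, -4)
T2 rotate counter-clockwise with cos θ = 5/13, sin θ = -12/13: (-2, -4) → (-58/13, 4/13)
T3 shear: x ← x + 2·y: (-58/13, 4/13) → (-50/13, 4/13)
T4 scale by (1/2, -2): (-50/13, 4/13) → (-25/13, -8/13)
T5 shear: y ← y − 1·x: (-25/13, -8/13) → (-25/13, 17/13)
T6 translate by (-5, 4): (-25/13, 17/13) → (-90/13, 69/13)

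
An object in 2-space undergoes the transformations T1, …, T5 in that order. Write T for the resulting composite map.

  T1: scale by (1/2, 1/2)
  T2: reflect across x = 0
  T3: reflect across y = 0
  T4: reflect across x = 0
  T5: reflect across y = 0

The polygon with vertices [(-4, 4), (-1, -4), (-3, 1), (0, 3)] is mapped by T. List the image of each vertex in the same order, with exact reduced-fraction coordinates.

image vertices: (-2, 2), (-1/2, -2), (-3/2, 1/2), (0, 3/2)

T1 scale by (1/2, 1/2): (-4, 4) → (-2, 2); (-1, -4) → (-1/2, -2); (-3, 1) → (-3/2, 1/2); (0, 3) → (0, 3/2)
T2 reflect across x = 0: (-2, 2) → (2, 2); (-1/2, -2) → (1/2, -2); (-3/2, 1/2) → (3/2, 1/2); (0, 3/2) → (0, 3/2)
T3 reflect across y = 0: (2, 2) → (2, -2); (1/2, -2) → (1/2, 2); (3/2, 1/2) → (3/2, -1/2); (0, 3/2) → (0, -3/2)
T4 reflect across x = 0: (2, -2) → (-2, -2); (1/2, 2) → (-1/2, 2); (3/2, -1/2) → (-3/2, -1/2); (0, -3/2) → (0, -3/2)
T5 reflect across y = 0: (-2, -2) → (-2, 2); (-1/2, 2) → (-1/2, -2); (-3/2, -1/2) → (-3/2, 1/2); (0, -3/2) → (0, 3/2)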